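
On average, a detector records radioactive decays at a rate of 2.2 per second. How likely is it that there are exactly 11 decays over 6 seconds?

Over the interval, μ = 2.2 × 6 = 13.2 (6 seconds).
P(N = 11) = e^(−μ) μ^11/11! = e^(−13.2) · 13.2^11/39916800 ≈ 0.0983.

0.0983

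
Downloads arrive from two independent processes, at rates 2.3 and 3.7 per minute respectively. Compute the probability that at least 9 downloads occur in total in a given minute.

Independent Poisson processes superpose: combined rate λ = 2.3 + 3.7 = 6 per minute.
So μ = 6.
P(N ≥ 9) = 1 − P(N ≤ 8) ≈ 0.1528.

0.1528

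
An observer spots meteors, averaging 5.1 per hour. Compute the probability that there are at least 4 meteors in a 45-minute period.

Over the interval, μ = 5.1 × 0.75 = 3.825 (a 45-minute period = 0.75 hours).
P(N ≥ 4) = 1 − P(N ≤ 3) = 1 − Σ_{j=0}^{3} e^(−μ) μ^j/j! ≈ 0.5316.

0.5316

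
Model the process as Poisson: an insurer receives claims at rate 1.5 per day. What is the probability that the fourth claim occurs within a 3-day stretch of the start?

Over the interval, μ = 1.5 × 3 = 4.5 (a 3-day stretch = 3 days).
The fourth arrival falls in the interval iff at least 4 events occur there: P(S_4 ≤ t) = P(N ≥ 4) = 1 − P(N ≤ 3) ≈ 0.6577.

0.6577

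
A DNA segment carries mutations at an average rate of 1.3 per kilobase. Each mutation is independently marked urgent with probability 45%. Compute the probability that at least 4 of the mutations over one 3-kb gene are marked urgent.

0.1016

Thinning: the mutations that are marked urgent themselves form a Poisson process with rate 0.45 × 1.3 = 0.585 per kilobase.
Over the interval, μ = 0.585 × 3 = 1.755 (a 3-kb gene = 3 kilobases).
P(N ≥ 4) = 1 − P(N ≤ 3) ≈ 0.1016.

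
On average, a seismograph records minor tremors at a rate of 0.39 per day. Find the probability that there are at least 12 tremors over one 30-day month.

Over the interval, μ = 0.39 × 30 = 11.7 (a 30-day month = 30 days).
P(N ≥ 12) = 1 − P(N ≤ 11) = 1 − Σ_{j=0}^{11} e^(−μ) μ^j/j! ≈ 0.5037.

0.5037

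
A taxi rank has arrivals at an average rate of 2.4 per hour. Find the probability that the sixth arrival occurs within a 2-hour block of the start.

0.3490

Over the interval, μ = 2.4 × 2 = 4.8 (a 2-hour block = 2 hours).
The sixth arrival falls in the interval iff at least 6 events occur there: P(S_6 ≤ t) = P(N ≥ 6) = 1 − P(N ≤ 5) ≈ 0.3490.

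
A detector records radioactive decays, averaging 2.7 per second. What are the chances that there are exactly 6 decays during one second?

0.0362

With mean μ = 2.7 per second,
P(N = 6) = e^(−μ) μ^6/6! = e^(−2.7) · 2.7^6/720 ≈ 0.0362.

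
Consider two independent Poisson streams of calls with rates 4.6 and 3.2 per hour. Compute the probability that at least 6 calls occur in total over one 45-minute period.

0.5299

Independent Poisson processes superpose: combined rate λ = 4.6 + 3.2 = 7.8 per hour.
Over the interval, μ = 7.8 × 0.75 = 5.85 (a 45-minute period = 0.75 hours).
P(N ≥ 6) = 1 − P(N ≤ 5) ≈ 0.5299.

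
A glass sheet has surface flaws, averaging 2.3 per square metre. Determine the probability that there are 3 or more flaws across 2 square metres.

Over the interval, μ = 2.3 × 2 = 4.6 (2 square metres).
P(N ≥ 3) = 1 − P(N ≤ 2) = 1 − Σ_{j=0}^{2} e^(−μ) μ^j/j! ≈ 0.8374.

0.8374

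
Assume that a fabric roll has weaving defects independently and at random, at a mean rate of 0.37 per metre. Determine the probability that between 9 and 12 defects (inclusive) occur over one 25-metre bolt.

Over the interval, μ = 0.37 × 25 = 9.25 (a 25-metre bolt = 25 metres).
P(9 ≤ N ≤ 12) = Σ_{j=9}^{12} e^(−9.25) · 9.25^j/j! ≈ 0.4336.

0.4336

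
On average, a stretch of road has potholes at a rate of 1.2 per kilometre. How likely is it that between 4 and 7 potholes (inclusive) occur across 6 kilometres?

0.4970

Over the interval, μ = 1.2 × 6 = 7.2 (6 kilometres).
P(4 ≤ N ≤ 7) = Σ_{j=4}^{7} e^(−7.2) · 7.2^j/j! ≈ 0.4970.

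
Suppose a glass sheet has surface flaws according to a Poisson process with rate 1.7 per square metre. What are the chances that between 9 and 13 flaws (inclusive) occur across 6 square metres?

0.5387

Over the interval, μ = 1.7 × 6 = 10.2 (6 square metres).
P(9 ≤ N ≤ 13) = Σ_{j=9}^{13} e^(−10.2) · 10.2^j/j! ≈ 0.5387.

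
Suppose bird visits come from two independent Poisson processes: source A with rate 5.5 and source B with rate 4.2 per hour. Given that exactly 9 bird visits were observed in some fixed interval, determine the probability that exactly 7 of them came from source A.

Given the total, each event is independently from source A with probability p = λ_A/(λ_A+λ_B) = 5.5/9.7 ≈ 0.5670.
So K ~ Binomial(9, 5.5/9.7): P(K = 7) = C(9,7) · (5.5/9.7)^7 · (4.2/9.7)^2 ≈ 0.1272.

0.1272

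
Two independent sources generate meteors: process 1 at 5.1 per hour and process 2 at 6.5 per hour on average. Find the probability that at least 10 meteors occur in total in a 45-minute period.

0.3731

Independent Poisson processes superpose: combined rate λ = 5.1 + 6.5 = 11.6 per hour.
Over the interval, μ = 11.6 × 0.75 = 8.7 (a 45-minute period = 0.75 hours).
P(N ≥ 10) = 1 − P(N ≤ 9) ≈ 0.3731.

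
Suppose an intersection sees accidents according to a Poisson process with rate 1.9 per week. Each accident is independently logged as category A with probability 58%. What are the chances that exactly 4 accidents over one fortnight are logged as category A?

Thinning: the accidents that are logged as category A themselves form a Poisson process with rate 0.58 × 1.9 = 1.102 per week.
Over the interval, μ = 1.102 × 2 = 2.204 (a fortnight = 2 weeks).
P(N = 4) = e^(−2.204) · 2.204^4/4! ≈ 0.1085.

0.1085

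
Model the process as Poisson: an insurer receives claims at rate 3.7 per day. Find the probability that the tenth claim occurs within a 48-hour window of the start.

0.2123

Over the interval, μ = 3.7 × 2 = 7.4 (a 48-hour window = 2 days).
The tenth arrival falls in the interval iff at least 10 events occur there: P(S_10 ≤ t) = P(N ≥ 10) = 1 − P(N ≤ 9) ≈ 0.2123.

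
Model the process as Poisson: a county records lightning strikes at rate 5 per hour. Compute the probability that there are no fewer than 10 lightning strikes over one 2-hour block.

Over the interval, μ = 5 × 2 = 10 (a 2-hour block = 2 hours).
P(N ≥ 10) = 1 − P(N ≤ 9) = 1 − Σ_{j=0}^{9} e^(−μ) μ^j/j! ≈ 0.5421.

0.5421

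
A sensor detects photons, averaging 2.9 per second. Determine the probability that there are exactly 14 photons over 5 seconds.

0.1051

Over the interval, μ = 2.9 × 5 = 14.5 (5 seconds).
P(N = 14) = e^(−μ) μ^14/14! = e^(−14.5) · 14.5^14/87178291200 ≈ 0.1051.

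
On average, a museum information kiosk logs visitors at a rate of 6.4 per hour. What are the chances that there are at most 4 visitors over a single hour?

With mean μ = 6.4 per hour,
P(N ≤ 4) = Σ_{j=0}^{4} e^(−μ) μ^j/j! ≈ 0.2351.

0.2351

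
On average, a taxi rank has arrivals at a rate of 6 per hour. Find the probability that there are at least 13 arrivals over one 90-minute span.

0.1242

Over the interval, μ = 6 × 1.5 = 9 (a 90-minute span = 1.5 hours).
P(N ≥ 13) = 1 − P(N ≤ 12) = 1 − Σ_{j=0}^{12} e^(−μ) μ^j/j! ≈ 0.1242.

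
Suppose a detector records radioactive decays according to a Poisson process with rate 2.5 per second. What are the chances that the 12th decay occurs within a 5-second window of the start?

Over the interval, μ = 2.5 × 5 = 12.5 (a 5-second window = 5 seconds).
The 12th arrival falls in the interval iff at least 12 events occur there: P(S_12 ≤ t) = P(N ≥ 12) = 1 − P(N ≤ 11) ≈ 0.5942.

0.5942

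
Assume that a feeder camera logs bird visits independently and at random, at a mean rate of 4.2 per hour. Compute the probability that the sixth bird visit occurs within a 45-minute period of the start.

Over the interval, μ = 4.2 × 0.75 = 3.15 (a 45-minute period = 0.75 hours).
The sixth arrival falls in the interval iff at least 6 events occur there: P(S_6 ≤ t) = P(N ≥ 6) = 1 − P(N ≤ 5) ≈ 0.0998.

0.0998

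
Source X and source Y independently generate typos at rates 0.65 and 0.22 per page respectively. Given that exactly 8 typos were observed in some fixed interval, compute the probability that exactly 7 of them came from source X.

Given the total, each event is independently from source X with probability p = λ_X/(λ_X+λ_Y) = 0.65/0.87 ≈ 0.7471.
So K ~ Binomial(8, 0.65/0.87): P(K = 7) = C(8,7) · (0.65/0.87)^7 · (0.22/0.87)^1 ≈ 0.2629.

0.2629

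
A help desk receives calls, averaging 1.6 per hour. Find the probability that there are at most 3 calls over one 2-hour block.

Over the interval, μ = 1.6 × 2 = 3.2 (a 2-hour block = 2 hours).
P(N ≤ 3) = Σ_{j=0}^{3} e^(−μ) μ^j/j! ≈ 0.6025.

0.6025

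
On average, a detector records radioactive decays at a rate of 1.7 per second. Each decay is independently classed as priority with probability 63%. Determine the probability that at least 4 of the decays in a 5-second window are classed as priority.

Thinning: the decays that are classed as priority themselves form a Poisson process with rate 0.63 × 1.7 = 1.071 per second.
Over the interval, μ = 1.071 × 5 = 5.355 (a 5-second window = 5 seconds).
P(N ≥ 4) = 1 − P(N ≤ 3) ≈ 0.7813.

0.7813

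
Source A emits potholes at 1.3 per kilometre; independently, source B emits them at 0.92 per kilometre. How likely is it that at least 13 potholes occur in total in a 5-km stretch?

Independent Poisson processes superpose: combined rate λ = 1.3 + 0.92 = 2.22 per kilometre.
Over the interval, μ = 2.22 × 5 = 11.1 (a 5-km stretch = 5 kilometres).
P(N ≥ 13) = 1 − P(N ≤ 12) ≈ 0.3223.

0.3223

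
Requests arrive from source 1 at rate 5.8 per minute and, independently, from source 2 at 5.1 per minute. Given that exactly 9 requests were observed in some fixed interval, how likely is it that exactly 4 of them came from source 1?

Given the total, each event is independently from source 1 with probability p = λ_1/(λ_1+λ_2) = 5.8/10.9 ≈ 0.5321.
So K ~ Binomial(9, 5.8/10.9): P(K = 4) = C(9,4) · (5.8/10.9)^4 · (5.1/10.9)^5 ≈ 0.2265.

0.2265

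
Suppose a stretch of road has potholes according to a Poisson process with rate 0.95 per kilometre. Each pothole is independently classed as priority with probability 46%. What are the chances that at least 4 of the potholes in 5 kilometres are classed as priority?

0.1777

Thinning: the potholes that are classed as priority themselves form a Poisson process with rate 0.46 × 0.95 = 0.437 per kilometre.
Over the interval, μ = 0.437 × 5 = 2.185 (5 kilometres).
P(N ≥ 4) = 1 − P(N ≤ 3) ≈ 0.1777.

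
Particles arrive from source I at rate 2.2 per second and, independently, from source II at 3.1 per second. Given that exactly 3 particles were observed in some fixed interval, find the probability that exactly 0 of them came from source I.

Given the total, each event is independently from source I with probability p = λ_I/(λ_I+λ_II) = 2.2/5.3 ≈ 0.4151.
So K ~ Binomial(3, 2.2/5.3): P(K = 0) = C(3,0) · (2.2/5.3)^0 · (3.1/5.3)^3 ≈ 0.2001.

0.2001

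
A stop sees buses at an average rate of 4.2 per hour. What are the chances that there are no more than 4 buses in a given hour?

With mean μ = 4.2 per hour,
P(N ≤ 4) = Σ_{j=0}^{4} e^(−μ) μ^j/j! ≈ 0.5898.

0.5898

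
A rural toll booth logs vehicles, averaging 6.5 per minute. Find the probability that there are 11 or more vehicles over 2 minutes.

Over the interval, μ = 6.5 × 2 = 13 (2 minutes).
P(N ≥ 11) = 1 − P(N ≤ 10) = 1 − Σ_{j=0}^{10} e^(−μ) μ^j/j! ≈ 0.7483.

0.7483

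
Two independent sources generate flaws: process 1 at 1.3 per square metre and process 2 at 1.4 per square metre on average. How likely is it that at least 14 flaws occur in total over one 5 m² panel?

0.4818

Independent Poisson processes superpose: combined rate λ = 1.3 + 1.4 = 2.7 per square metre.
Over the interval, μ = 2.7 × 5 = 13.5 (a 5 m² panel = 5 square metres).
P(N ≥ 14) = 1 − P(N ≤ 13) ≈ 0.4818.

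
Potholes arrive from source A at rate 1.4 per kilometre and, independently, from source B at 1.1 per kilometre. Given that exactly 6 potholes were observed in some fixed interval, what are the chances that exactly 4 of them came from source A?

0.2856

Given the total, each event is independently from source A with probability p = λ_A/(λ_A+λ_B) = 1.4/2.5 = 0.5600.
So K ~ Binomial(6, 1.4/2.5): P(K = 4) = C(6,4) · (1.4/2.5)^4 · (1.1/2.5)^2 ≈ 0.2856.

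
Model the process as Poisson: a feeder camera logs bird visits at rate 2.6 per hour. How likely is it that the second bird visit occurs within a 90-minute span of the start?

Over the interval, μ = 2.6 × 1.5 = 3.9 (a 90-minute span = 1.5 hours).
The second arrival falls in the interval iff at least 2 events occur there: P(S_2 ≤ t) = P(N ≥ 2) = 1 − P(N ≤ 1) ≈ 0.9008.

0.9008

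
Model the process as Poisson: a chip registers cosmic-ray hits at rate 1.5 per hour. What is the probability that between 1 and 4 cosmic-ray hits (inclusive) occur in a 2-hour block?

0.7655

Over the interval, μ = 1.5 × 2 = 3 (a 2-hour block = 2 hours).
P(1 ≤ N ≤ 4) = Σ_{j=1}^{4} e^(−3) · 3^j/j! ≈ 0.7655.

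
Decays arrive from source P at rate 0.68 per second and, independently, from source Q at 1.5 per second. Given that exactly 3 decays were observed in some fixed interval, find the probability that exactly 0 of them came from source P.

0.3258

Given the total, each event is independently from source P with probability p = λ_P/(λ_P+λ_Q) = 0.68/2.18 ≈ 0.3119.
So K ~ Binomial(3, 0.68/2.18): P(K = 0) = C(3,0) · (0.68/2.18)^0 · (1.5/2.18)^3 ≈ 0.3258.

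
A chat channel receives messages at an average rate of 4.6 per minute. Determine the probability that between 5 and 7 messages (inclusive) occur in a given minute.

0.3917

With mean μ = 4.6 per minute,
P(5 ≤ N ≤ 7) = Σ_{j=5}^{7} e^(−4.6) · 4.6^j/j! ≈ 0.3917.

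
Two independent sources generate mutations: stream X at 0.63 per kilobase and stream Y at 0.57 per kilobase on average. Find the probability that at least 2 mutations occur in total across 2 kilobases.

Independent Poisson processes superpose: combined rate λ = 0.63 + 0.57 = 1.2 per kilobase.
Over the interval, μ = 1.2 × 2 = 2.4 (2 kilobases).
P(N ≥ 2) = 1 − P(N ≤ 1) ≈ 0.6916.

0.6916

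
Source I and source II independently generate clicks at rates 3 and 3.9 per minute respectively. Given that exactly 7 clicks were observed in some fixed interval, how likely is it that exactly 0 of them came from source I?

0.0184

Given the total, each event is independently from source I with probability p = λ_I/(λ_I+λ_II) = 3/6.9 ≈ 0.4348.
So K ~ Binomial(7, 3/6.9): P(K = 0) = C(7,0) · (3/6.9)^0 · (3.9/6.9)^7 ≈ 0.0184.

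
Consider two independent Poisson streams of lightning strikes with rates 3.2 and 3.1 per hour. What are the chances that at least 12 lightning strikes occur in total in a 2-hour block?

Independent Poisson processes superpose: combined rate λ = 3.2 + 3.1 = 6.3 per hour.
Over the interval, μ = 6.3 × 2 = 12.6 (a 2-hour block = 2 hours).
P(N ≥ 12) = 1 − P(N ≤ 11) ≈ 0.6050.

0.6050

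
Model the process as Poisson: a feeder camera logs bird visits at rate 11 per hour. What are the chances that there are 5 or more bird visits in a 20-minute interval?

0.3064

Over the interval, μ = 11 × 1/3 ≈ 3.66667 (a 20-minute interval = 1/3 hours).
P(N ≥ 5) = 1 − P(N ≤ 4) = 1 − Σ_{j=0}^{4} e^(−μ) μ^j/j! ≈ 0.3064.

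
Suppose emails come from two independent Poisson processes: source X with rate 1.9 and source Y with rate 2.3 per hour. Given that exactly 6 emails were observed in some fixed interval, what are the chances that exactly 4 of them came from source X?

Given the total, each event is independently from source X with probability p = λ_X/(λ_X+λ_Y) = 1.9/4.2 ≈ 0.4524.
So K ~ Binomial(6, 1.9/4.2): P(K = 4) = C(6,4) · (1.9/4.2)^4 · (2.3/4.2)^2 ≈ 0.1884.

0.1884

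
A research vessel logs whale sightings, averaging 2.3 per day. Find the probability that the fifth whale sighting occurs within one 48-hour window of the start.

0.4868

Over the interval, μ = 2.3 × 2 = 4.6 (a 48-hour window = 2 days).
The fifth arrival falls in the interval iff at least 5 events occur there: P(S_5 ≤ t) = P(N ≥ 5) = 1 − P(N ≤ 4) ≈ 0.4868.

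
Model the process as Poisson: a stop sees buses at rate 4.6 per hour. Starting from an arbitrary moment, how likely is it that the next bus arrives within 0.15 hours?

Inter-arrival times are exponential with rate λ = 4.6 per hour.
P(T ≤ 0.15) = 1 − e^(−λt) = 1 − e^(−4.6 × 0.15) = 1 − e^(−0.69) ≈ 0.4984.

0.4984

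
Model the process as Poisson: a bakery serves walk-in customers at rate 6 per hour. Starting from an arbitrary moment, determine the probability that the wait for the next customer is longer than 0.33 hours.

0.1381

The wait for the next event is exponential with rate λ = 6 per hour.
P(T > 0.33) = e^(−λt) = e^(−6 × 0.33) = e^(−1.98) ≈ 0.1381.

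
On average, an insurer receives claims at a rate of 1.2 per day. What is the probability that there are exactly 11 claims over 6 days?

Over the interval, μ = 1.2 × 6 = 7.2 (6 days).
P(N = 11) = e^(−μ) μ^11/11! = e^(−7.2) · 7.2^11/39916800 ≈ 0.0504.

0.0504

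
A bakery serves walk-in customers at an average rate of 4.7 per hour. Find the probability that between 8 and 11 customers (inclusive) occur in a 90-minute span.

Over the interval, μ = 4.7 × 1.5 = 7.05 (a 90-minute span = 1.5 hours).
P(8 ≤ N ≤ 11) = Σ_{j=8}^{11} e^(−7.05) · 7.05^j/j! ≈ 0.3531.

0.3531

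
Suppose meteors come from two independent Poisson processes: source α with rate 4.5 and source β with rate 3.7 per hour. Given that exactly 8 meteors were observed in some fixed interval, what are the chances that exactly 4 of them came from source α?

Given the total, each event is independently from source α with probability p = λ_α/(λ_α+λ_β) = 4.5/8.2 ≈ 0.5488.
So K ~ Binomial(8, 4.5/8.2): P(K = 4) = C(8,4) · (4.5/8.2)^4 · (3.7/8.2)^4 ≈ 0.2632.

0.2632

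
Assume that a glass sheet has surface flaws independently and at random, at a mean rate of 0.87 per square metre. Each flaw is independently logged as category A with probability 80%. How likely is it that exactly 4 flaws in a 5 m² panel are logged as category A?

Thinning: the flaws that are logged as category A themselves form a Poisson process with rate 0.8 × 0.87 = 0.696 per square metre.
Over the interval, μ = 0.696 × 5 = 3.48 (a 5 m² panel = 5 square metres).
P(N = 4) = e^(−3.48) · 3.48^4/4! ≈ 0.1883.

0.1883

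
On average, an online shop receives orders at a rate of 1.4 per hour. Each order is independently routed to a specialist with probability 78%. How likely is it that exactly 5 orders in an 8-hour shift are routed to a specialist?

0.0681

Thinning: the orders that are routed to a specialist themselves form a Poisson process with rate 0.78 × 1.4 = 1.092 per hour.
Over the interval, μ = 1.092 × 8 = 8.736 (an 8-hour shift = 8 hours).
P(N = 5) = e^(−8.736) · 8.736^5/5! ≈ 0.0681.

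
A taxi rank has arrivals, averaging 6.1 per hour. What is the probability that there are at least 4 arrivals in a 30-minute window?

Over the interval, μ = 6.1 × 0.5 = 3.05 (a 30-minute window = 0.5 hours).
P(N ≥ 4) = 1 − P(N ≤ 3) = 1 − Σ_{j=0}^{3} e^(−μ) μ^j/j! ≈ 0.3640.

0.3640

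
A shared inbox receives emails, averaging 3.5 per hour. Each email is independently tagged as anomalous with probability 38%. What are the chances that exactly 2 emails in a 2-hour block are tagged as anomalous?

0.2475

Thinning: the emails that are tagged as anomalous themselves form a Poisson process with rate 0.38 × 3.5 = 1.33 per hour.
Over the interval, μ = 1.33 × 2 = 2.66 (a 2-hour block = 2 hours).
P(N = 2) = e^(−2.66) · 2.66^2/2! ≈ 0.2475.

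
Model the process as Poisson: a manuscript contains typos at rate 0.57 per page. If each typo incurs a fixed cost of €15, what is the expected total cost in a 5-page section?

€42.75

E[N] = 0.57 × 5 = 2.85 (a 5-page section = 5 pages); E[cost] = 2.85 × €15 = €42.75.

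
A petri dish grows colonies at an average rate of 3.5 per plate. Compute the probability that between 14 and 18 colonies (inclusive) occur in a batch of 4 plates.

0.4182

Over the interval, μ = 3.5 × 4 = 14 (a batch of 4 plates = 4 plates).
P(14 ≤ N ≤ 18) = Σ_{j=14}^{18} e^(−14) · 14^j/j! ≈ 0.4182.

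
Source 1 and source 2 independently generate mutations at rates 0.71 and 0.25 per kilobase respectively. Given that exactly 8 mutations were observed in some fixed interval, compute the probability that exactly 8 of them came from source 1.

Given the total, each event is independently from source 1 with probability p = λ_1/(λ_1+λ_2) = 0.71/0.96 ≈ 0.7396.
So K ~ Binomial(8, 0.71/0.96): P(K = 8) = C(8,8) · (0.71/0.96)^8 · (0.25/0.96)^0 ≈ 0.0895.

0.0895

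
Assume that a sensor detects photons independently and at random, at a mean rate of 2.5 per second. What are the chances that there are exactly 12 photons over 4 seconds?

0.0948

Over the interval, μ = 2.5 × 4 = 10 (4 seconds).
P(N = 12) = e^(−μ) μ^12/12! = e^(−10) · 10^12/479001600 ≈ 0.0948.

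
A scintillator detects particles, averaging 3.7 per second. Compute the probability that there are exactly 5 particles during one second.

0.1429

With mean μ = 3.7 per second,
P(N = 5) = e^(−μ) μ^5/5! = e^(−3.7) · 3.7^5/120 ≈ 0.1429.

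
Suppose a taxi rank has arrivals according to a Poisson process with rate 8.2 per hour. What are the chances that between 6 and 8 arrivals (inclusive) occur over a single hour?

With mean μ = 8.2 per hour,
P(6 ≤ N ≤ 8) = Σ_{j=6}^{8} e^(−8.2) · 8.2^j/j! ≈ 0.3911.

0.3911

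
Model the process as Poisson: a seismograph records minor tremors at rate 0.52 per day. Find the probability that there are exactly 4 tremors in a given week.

0.1920

Over the interval, μ = 0.52 × 7 = 3.64 (a week = 7 days).
P(N = 4) = e^(−μ) μ^4/4! = e^(−3.64) · 3.64^4/24 ≈ 0.1920.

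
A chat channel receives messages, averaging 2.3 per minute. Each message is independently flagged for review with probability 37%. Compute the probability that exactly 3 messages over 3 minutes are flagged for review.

Thinning: the messages that are flagged for review themselves form a Poisson process with rate 0.37 × 2.3 = 0.851 per minute.
Over the interval, μ = 0.851 × 3 = 2.553 (3 minutes).
P(N = 3) = e^(−2.553) · 2.553^3/3! ≈ 0.2159.

0.2159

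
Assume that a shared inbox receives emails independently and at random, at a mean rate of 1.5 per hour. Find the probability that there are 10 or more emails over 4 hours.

Over the interval, μ = 1.5 × 4 = 6 (4 hours).
P(N ≥ 10) = 1 − P(N ≤ 9) = 1 − Σ_{j=0}^{9} e^(−μ) μ^j/j! ≈ 0.0839.

0.0839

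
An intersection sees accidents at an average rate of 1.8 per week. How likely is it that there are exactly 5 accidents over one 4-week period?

0.1204

Over the interval, μ = 1.8 × 4 = 7.2 (a 4-week period = 4 weeks).
P(N = 5) = e^(−μ) μ^5/5! = e^(−7.2) · 7.2^5/120 ≈ 0.1204.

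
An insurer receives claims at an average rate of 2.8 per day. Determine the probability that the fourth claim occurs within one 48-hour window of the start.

Over the interval, μ = 2.8 × 2 = 5.6 (a 48-hour window = 2 days).
The fourth arrival falls in the interval iff at least 4 events occur there: P(S_4 ≤ t) = P(N ≥ 4) = 1 − P(N ≤ 3) ≈ 0.8094.

0.8094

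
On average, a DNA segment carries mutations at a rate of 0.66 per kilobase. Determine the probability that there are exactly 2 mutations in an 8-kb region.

0.0710

Over the interval, μ = 0.66 × 8 = 5.28 (an 8-kb region = 8 kilobases).
P(N = 2) = e^(−μ) μ^2/2! = e^(−5.28) · 5.28^2/2 ≈ 0.0710.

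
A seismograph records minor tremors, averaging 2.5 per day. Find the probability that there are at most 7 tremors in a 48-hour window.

Over the interval, μ = 2.5 × 2 = 5 (a 48-hour window = 2 days).
P(N ≤ 7) = Σ_{j=0}^{7} e^(−μ) μ^j/j! ≈ 0.8666.

0.8666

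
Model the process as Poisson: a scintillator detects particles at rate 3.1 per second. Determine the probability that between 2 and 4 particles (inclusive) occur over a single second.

With mean μ = 3.1 per second,
P(2 ≤ N ≤ 4) = Σ_{j=2}^{4} e^(−3.1) · 3.1^j/j! ≈ 0.6135.

0.6135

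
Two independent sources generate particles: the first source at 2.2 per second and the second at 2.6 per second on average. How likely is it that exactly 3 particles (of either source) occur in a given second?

0.1517

Independent Poisson processes superpose: combined rate λ = 2.2 + 2.6 = 4.8 per second.
So μ = 4.8.
P(N = 3) = e^(−4.8) · 4.8^3/3! ≈ 0.1517.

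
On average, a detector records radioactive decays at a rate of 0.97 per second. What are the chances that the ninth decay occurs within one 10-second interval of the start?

Over the interval, μ = 0.97 × 10 = 9.7 (a 10-second interval = 10 seconds).
The ninth arrival falls in the interval iff at least 9 events occur there: P(S_9 ≤ t) = P(N ≥ 9) = 1 − P(N ≤ 8) ≈ 0.6324.

0.6324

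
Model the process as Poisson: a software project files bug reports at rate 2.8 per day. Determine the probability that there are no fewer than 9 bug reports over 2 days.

Over the interval, μ = 2.8 × 2 = 5.6 (2 days).
P(N ≥ 9) = 1 − P(N ≤ 8) = 1 − Σ_{j=0}^{8} e^(−μ) μ^j/j! ≈ 0.1143.

0.1143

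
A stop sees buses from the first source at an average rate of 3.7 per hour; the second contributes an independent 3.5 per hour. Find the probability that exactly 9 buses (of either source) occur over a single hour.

0.1070

Independent Poisson processes superpose: combined rate λ = 3.7 + 3.5 = 7.2 per hour.
So μ = 7.2.
P(N = 9) = e^(−7.2) · 7.2^9/9! ≈ 0.1070.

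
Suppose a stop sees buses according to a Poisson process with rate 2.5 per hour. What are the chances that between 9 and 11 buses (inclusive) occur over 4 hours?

0.3640

Over the interval, μ = 2.5 × 4 = 10 (4 hours).
P(9 ≤ N ≤ 11) = Σ_{j=9}^{11} e^(−10) · 10^j/j! ≈ 0.3640.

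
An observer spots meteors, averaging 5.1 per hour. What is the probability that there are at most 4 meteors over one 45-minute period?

0.6630

Over the interval, μ = 5.1 × 0.75 = 3.825 (a 45-minute period = 0.75 hours).
P(N ≤ 4) = Σ_{j=0}^{4} e^(−μ) μ^j/j! ≈ 0.6630.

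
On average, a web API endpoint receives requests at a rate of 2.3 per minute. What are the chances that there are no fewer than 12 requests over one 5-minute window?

0.4802

Over the interval, μ = 2.3 × 5 = 11.5 (a 5-minute window = 5 minutes).
P(N ≥ 12) = 1 − P(N ≤ 11) = 1 − Σ_{j=0}^{11} e^(−μ) μ^j/j! ≈ 0.4802.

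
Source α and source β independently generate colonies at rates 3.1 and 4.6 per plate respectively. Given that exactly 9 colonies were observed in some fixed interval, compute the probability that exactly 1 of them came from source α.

Given the total, each event is independently from source α with probability p = λ_α/(λ_α+λ_β) = 3.1/7.7 ≈ 0.4026.
So K ~ Binomial(9, 3.1/7.7): P(K = 1) = C(9,1) · (3.1/7.7)^1 · (4.6/7.7)^8 ≈ 0.0588.

0.0588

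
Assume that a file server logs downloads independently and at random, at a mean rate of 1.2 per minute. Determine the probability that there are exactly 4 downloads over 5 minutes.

0.1339

Over the interval, μ = 1.2 × 5 = 6 (5 minutes).
P(N = 4) = e^(−μ) μ^4/4! = e^(−6) · 6^4/24 ≈ 0.1339.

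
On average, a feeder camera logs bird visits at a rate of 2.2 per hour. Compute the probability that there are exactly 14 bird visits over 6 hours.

0.1035

Over the interval, μ = 2.2 × 6 = 13.2 (6 hours).
P(N = 14) = e^(−μ) μ^14/14! = e^(−13.2) · 13.2^14/87178291200 ≈ 0.1035.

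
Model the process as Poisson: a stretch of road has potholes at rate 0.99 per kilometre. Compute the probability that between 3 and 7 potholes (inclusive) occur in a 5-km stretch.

0.7429

Over the interval, μ = 0.99 × 5 = 4.95 (a 5-km stretch = 5 kilometres).
P(3 ≤ N ≤ 7) = Σ_{j=3}^{7} e^(−4.95) · 4.95^j/j! ≈ 0.7429.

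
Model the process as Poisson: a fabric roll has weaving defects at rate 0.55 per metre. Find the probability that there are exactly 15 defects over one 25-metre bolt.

Over the interval, μ = 0.55 × 25 = 13.75 (a 25-metre bolt = 25 metres).
P(N = 15) = e^(−μ) μ^15/15! = e^(−13.75) · 13.75^15/1307674368000 ≈ 0.0969.

0.0969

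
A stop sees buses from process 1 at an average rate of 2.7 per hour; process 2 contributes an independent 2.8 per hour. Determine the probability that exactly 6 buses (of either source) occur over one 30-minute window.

0.0384

Independent Poisson processes superpose: combined rate λ = 2.7 + 2.8 = 5.5 per hour.
Over the interval, μ = 5.5 × 0.5 = 2.75 (a 30-minute window = 0.5 hours).
P(N = 6) = e^(−2.75) · 2.75^6/6! ≈ 0.0384.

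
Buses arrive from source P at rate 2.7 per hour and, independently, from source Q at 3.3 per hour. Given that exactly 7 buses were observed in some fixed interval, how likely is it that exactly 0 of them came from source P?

Given the total, each event is independently from source P with probability p = λ_P/(λ_P+λ_Q) = 2.7/6 = 0.4500.
So K ~ Binomial(7, 2.7/6): P(K = 0) = C(7,0) · (2.7/6)^0 · (3.3/6)^7 ≈ 0.0152.

0.0152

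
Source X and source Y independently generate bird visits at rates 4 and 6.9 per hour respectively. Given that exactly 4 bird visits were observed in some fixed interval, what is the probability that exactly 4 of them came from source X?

Given the total, each event is independently from source X with probability p = λ_X/(λ_X+λ_Y) = 4/10.9 ≈ 0.3670.
So K ~ Binomial(4, 4/10.9): P(K = 4) = C(4,4) · (4/10.9)^4 · (6.9/10.9)^0 ≈ 0.0181.

0.0181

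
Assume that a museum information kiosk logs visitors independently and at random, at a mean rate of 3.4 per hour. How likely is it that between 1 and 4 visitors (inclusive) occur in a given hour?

With mean μ = 3.4 per hour,
P(1 ≤ N ≤ 4) = Σ_{j=1}^{4} e^(−3.4) · 3.4^j/j! ≈ 0.7108.

0.7108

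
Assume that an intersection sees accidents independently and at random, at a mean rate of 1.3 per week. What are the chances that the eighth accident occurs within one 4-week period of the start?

Over the interval, μ = 1.3 × 4 = 5.2 (a 4-week period = 4 weeks).
The eighth arrival falls in the interval iff at least 8 events occur there: P(S_8 ≤ t) = P(N ≥ 8) = 1 − P(N ≤ 7) ≈ 0.1551.

0.1551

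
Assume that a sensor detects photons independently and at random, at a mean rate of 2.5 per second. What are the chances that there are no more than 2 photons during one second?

With mean μ = 2.5 per second,
P(N ≤ 2) = Σ_{j=0}^{2} e^(−μ) μ^j/j! ≈ 0.5438.

0.5438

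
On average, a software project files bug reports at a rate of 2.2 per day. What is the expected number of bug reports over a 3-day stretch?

6.6

E[N] = λt = 2.2 × 3 = 6.6 (a 3-day stretch = 3 days).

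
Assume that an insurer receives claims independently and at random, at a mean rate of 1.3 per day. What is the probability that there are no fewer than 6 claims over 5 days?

0.6310

Over the interval, μ = 1.3 × 5 = 6.5 (5 days).
P(N ≥ 6) = 1 − P(N ≤ 5) = 1 − Σ_{j=0}^{5} e^(−μ) μ^j/j! ≈ 0.6310.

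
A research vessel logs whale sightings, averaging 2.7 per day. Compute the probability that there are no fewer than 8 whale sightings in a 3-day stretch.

0.5609

Over the interval, μ = 2.7 × 3 = 8.1 (a 3-day stretch = 3 days).
P(N ≥ 8) = 1 − P(N ≤ 7) = 1 − Σ_{j=0}^{7} e^(−μ) μ^j/j! ≈ 0.5609.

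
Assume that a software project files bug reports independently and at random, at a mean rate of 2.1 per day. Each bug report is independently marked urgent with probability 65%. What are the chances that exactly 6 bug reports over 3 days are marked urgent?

Thinning: the bug reports that are marked urgent themselves form a Poisson process with rate 0.65 × 2.1 = 1.365 per day.
Over the interval, μ = 1.365 × 3 = 4.095 (3 days).
P(N = 6) = e^(−4.095) · 4.095^6/6! ≈ 0.1091.

0.1091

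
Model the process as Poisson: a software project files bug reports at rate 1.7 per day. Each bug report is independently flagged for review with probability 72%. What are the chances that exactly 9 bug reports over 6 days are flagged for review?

Thinning: the bug reports that are flagged for review themselves form a Poisson process with rate 0.72 × 1.7 = 1.224 per day.
Over the interval, μ = 1.224 × 6 = 7.344 (6 days).
P(N = 9) = e^(−7.344) · 7.344^9/9! ≈ 0.1107.

0.1107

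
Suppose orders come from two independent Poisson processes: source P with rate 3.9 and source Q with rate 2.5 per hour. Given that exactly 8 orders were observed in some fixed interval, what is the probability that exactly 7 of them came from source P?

Given the total, each event is independently from source P with probability p = λ_P/(λ_P+λ_Q) = 3.9/6.4 ≈ 0.6094.
So K ~ Binomial(8, 3.9/6.4): P(K = 7) = C(8,7) · (3.9/6.4)^7 · (2.5/6.4)^1 ≈ 0.0975.

0.0975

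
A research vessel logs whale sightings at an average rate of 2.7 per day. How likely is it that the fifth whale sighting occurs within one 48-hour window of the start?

0.6267

Over the interval, μ = 2.7 × 2 = 5.4 (a 48-hour window = 2 days).
The fifth arrival falls in the interval iff at least 5 events occur there: P(S_5 ≤ t) = P(N ≥ 5) = 1 − P(N ≤ 4) ≈ 0.6267.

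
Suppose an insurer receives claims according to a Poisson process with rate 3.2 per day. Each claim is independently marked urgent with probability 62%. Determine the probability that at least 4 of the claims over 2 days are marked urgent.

0.5603

Thinning: the claims that are marked urgent themselves form a Poisson process with rate 0.62 × 3.2 = 1.984 per day.
Over the interval, μ = 1.984 × 2 = 3.968 (2 days).
P(N ≥ 4) = 1 − P(N ≤ 3) ≈ 0.5603.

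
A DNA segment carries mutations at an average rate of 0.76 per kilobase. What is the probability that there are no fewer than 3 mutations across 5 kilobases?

0.7311

Over the interval, μ = 0.76 × 5 = 3.8 (5 kilobases).
P(N ≥ 3) = 1 − P(N ≤ 2) = 1 − Σ_{j=0}^{2} e^(−μ) μ^j/j! ≈ 0.7311.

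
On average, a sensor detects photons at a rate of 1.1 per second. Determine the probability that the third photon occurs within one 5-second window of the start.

Over the interval, μ = 1.1 × 5 = 5.5 (a 5-second window = 5 seconds).
The third arrival falls in the interval iff at least 3 events occur there: P(S_3 ≤ t) = P(N ≥ 3) = 1 − P(N ≤ 2) ≈ 0.9116.

0.9116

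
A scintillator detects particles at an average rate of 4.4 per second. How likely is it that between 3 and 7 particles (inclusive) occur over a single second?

0.7363

With mean μ = 4.4 per second,
P(3 ≤ N ≤ 7) = Σ_{j=3}^{7} e^(−4.4) · 4.4^j/j! ≈ 0.7363.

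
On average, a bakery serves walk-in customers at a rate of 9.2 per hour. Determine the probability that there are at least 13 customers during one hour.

0.1393

With mean μ = 9.2 per hour,
P(N ≥ 13) = 1 − P(N ≤ 12) = 1 − Σ_{j=0}^{12} e^(−μ) μ^j/j! ≈ 0.1393.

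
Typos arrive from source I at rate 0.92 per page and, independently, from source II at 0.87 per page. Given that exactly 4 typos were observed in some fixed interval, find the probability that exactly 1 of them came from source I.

Given the total, each event is independently from source I with probability p = λ_I/(λ_I+λ_II) = 0.92/1.79 ≈ 0.5140.
So K ~ Binomial(4, 0.92/1.79): P(K = 1) = C(4,1) · (0.92/1.79)^1 · (0.87/1.79)^3 ≈ 0.2360.

0.2360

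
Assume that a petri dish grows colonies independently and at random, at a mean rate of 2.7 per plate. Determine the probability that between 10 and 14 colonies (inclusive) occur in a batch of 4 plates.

0.5056

Over the interval, μ = 2.7 × 4 = 10.8 (a batch of 4 plates = 4 plates).
P(10 ≤ N ≤ 14) = Σ_{j=10}^{14} e^(−10.8) · 10.8^j/j! ≈ 0.5056.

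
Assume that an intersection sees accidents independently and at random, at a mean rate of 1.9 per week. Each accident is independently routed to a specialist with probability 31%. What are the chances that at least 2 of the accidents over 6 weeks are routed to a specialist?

Thinning: the accidents that are routed to a specialist themselves form a Poisson process with rate 0.31 × 1.9 = 0.589 per week.
Over the interval, μ = 0.589 × 6 = 3.534 (6 weeks).
P(N ≥ 2) = 1 − P(N ≤ 1) ≈ 0.8677.

0.8677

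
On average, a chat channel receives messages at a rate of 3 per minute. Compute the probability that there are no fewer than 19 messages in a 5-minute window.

Over the interval, μ = 3 × 5 = 15 (a 5-minute window = 5 minutes).
P(N ≥ 19) = 1 − P(N ≤ 18) = 1 − Σ_{j=0}^{18} e^(−μ) μ^j/j! ≈ 0.1805.

0.1805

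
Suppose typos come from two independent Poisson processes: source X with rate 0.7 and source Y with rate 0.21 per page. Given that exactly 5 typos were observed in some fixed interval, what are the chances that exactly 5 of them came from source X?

0.2693

Given the total, each event is independently from source X with probability p = λ_X/(λ_X+λ_Y) = 0.7/0.91 ≈ 0.7692.
So K ~ Binomial(5, 0.7/0.91): P(K = 5) = C(5,5) · (0.7/0.91)^5 · (0.21/0.91)^0 ≈ 0.2693.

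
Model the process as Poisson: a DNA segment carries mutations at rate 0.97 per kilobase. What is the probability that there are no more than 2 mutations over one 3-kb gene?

0.4437

Over the interval, μ = 0.97 × 3 = 2.91 (a 3-kb gene = 3 kilobases).
P(N ≤ 2) = Σ_{j=0}^{2} e^(−μ) μ^j/j! ≈ 0.4437.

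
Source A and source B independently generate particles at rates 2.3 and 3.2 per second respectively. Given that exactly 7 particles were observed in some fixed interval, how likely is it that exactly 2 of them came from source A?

Given the total, each event is independently from source A with probability p = λ_A/(λ_A+λ_B) = 2.3/5.5 ≈ 0.4182.
So K ~ Binomial(7, 2.3/5.5): P(K = 2) = C(7,2) · (2.3/5.5)^2 · (3.2/5.5)^5 ≈ 0.2448.

0.2448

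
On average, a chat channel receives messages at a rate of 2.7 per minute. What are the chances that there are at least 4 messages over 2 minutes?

0.7867

Over the interval, μ = 2.7 × 2 = 5.4 (2 minutes).
P(N ≥ 4) = 1 − P(N ≤ 3) = 1 − Σ_{j=0}^{3} e^(−μ) μ^j/j! ≈ 0.7867.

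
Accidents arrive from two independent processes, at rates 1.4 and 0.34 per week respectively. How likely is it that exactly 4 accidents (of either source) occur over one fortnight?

0.1883

Independent Poisson processes superpose: combined rate λ = 1.4 + 0.34 = 1.74 per week.
Over the interval, μ = 1.74 × 2 = 3.48 (a fortnight = 2 weeks).
P(N = 4) = e^(−3.48) · 3.48^4/4! ≈ 0.1883.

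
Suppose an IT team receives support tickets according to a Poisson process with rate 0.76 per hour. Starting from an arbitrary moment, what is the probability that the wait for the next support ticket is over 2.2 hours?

0.1879

The wait for the next event is exponential with rate λ = 0.76 per hour.
P(T > 2.2) = e^(−λt) = e^(−0.76 × 2.2) = e^(−1.672) ≈ 0.1879.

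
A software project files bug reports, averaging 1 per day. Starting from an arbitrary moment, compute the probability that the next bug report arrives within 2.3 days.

Inter-arrival times are exponential with rate λ = 1 per day.
P(T ≤ 2.3) = 1 − e^(−λt) = 1 − e^(−1 × 2.3) = 1 − e^(−2.3) ≈ 0.8997.

0.8997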